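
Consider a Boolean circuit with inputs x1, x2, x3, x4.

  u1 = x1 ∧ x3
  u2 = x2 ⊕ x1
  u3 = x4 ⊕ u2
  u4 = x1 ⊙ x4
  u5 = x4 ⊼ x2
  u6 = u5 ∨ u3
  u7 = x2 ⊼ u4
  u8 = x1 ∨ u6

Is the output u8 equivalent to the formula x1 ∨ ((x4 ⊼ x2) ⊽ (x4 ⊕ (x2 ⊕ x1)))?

No

u2 = x2 ⊕ x1
u3 = x4 ⊕ u2 = x4 ⊕ (x2 ⊕ x1)
u5 = x4 ⊼ x2
u6 = u5 ∨ u3 = (x4 ⊼ x2) ∨ (x4 ⊕ (x2 ⊕ x1))
u8 = x1 ∨ u6 = x1 ∨ ((x4 ⊼ x2) ∨ (x4 ⊕ (x2 ⊕ x1)))
At x1=0, x2=0, x3=0, x4=0: circuit gives 1, formula gives 0.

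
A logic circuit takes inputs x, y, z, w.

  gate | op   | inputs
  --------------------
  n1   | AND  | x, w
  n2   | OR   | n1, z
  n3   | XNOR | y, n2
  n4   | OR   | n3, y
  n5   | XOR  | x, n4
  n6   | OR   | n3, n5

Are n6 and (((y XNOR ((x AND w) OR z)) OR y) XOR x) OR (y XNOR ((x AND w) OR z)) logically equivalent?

Yes

n1 = x AND w
n2 = n1 OR z = (x AND w) OR z
n3 = y XNOR n2 = y XNOR ((x AND w) OR z)
n4 = n3 OR y = (y XNOR ((x AND w) OR z)) OR y
n5 = x XOR n4 = x XOR ((y XNOR ((x AND w) OR z)) OR y)
n6 = n3 OR n5 = (y XNOR ((x AND w) OR z)) OR (x XOR ((y XNOR ((x AND w) OR z)) OR y))
At x=0, y=0, z=1, w=0: circuit gives 0, formula gives 0.
At x=0, y=0, z=0, w=0: circuit gives 1, formula gives 1.
Agrees on all 16 inputs.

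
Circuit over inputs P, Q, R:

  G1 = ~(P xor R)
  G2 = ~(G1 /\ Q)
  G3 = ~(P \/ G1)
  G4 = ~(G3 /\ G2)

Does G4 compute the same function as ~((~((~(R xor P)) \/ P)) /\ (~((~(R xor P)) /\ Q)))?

G1 = ~(P xor R)
G2 = ~(G1 /\ Q) = ~((~(P xor R)) /\ Q)
G3 = ~(P \/ G1) = ~(P \/ (~(P xor R)))
G4 = ~(G3 /\ G2) = ~((~(P \/ (~(P xor R)))) /\ (~((~(P xor R)) /\ Q)))
At P=0, Q=0, R=1: circuit gives 0, formula gives 0.
At P=0, Q=0, R=0: circuit gives 1, formula gives 1.
Agrees on all 8 inputs.

Yes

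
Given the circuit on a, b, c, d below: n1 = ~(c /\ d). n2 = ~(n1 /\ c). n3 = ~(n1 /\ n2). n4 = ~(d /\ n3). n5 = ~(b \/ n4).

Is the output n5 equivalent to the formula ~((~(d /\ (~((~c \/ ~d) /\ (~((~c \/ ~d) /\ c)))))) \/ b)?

n1 = ~(c /\ d)
n2 = ~(n1 /\ c) = ~((~(c /\ d)) /\ c)
n3 = ~(n1 /\ n2) = ~((~(c /\ d)) /\ (~((~(c /\ d)) /\ c)))
n4 = ~(d /\ n3) = ~(d /\ (~((~(c /\ d)) /\ (~((~(c /\ d)) /\ c)))))
n5 = ~(b \/ n4) = ~(b \/ (~(d /\ (~((~(c /\ d)) /\ (~((~(c /\ d)) /\ c)))))))
At a=0, b=0, c=0, d=0: circuit gives 0, formula gives 0.
At a=0, b=0, c=1, d=1: circuit gives 1, formula gives 1.
Agrees on all 16 inputs.

Yes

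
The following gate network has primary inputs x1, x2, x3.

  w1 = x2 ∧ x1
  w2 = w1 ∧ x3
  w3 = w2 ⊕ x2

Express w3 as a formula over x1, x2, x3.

((x2 ∧ x1) ∧ x3) ⊕ x2

w1 = x2 ∧ x1
w2 = w1 ∧ x3 = (x2 ∧ x1) ∧ x3
w3 = w2 ⊕ x2 = ((x2 ∧ x1) ∧ x3) ⊕ x2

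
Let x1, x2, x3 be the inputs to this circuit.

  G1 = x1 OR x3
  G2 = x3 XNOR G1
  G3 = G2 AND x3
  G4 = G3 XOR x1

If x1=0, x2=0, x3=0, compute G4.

0

G1 = 0 OR 0 = 0
G2 = 0 XNOR 0 = 1
G3 = 1 AND 0 = 0
G4 = 0 XOR 0 = 0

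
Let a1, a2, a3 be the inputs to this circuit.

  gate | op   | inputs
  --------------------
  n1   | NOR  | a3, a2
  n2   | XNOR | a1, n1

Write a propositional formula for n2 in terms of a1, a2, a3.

n1 = a3 NOR a2
n2 = a1 XNOR n1 = a1 XNOR (a3 NOR a2)

a1 XNOR (a3 NOR a2)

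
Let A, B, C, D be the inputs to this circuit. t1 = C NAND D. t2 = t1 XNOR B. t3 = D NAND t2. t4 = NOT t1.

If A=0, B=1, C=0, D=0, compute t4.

t1 = 0 NAND 0 = 1
t4 = NOT 1 = 0

0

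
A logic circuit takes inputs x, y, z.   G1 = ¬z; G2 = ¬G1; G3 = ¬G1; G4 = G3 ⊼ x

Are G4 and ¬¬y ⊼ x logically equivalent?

No

G1 = ¬z
G3 = ¬G1 = ¬¬z
G4 = G3 ⊼ x = ¬¬z ⊼ x
At x=1, y=0, z=1: circuit gives 0, formula gives 1.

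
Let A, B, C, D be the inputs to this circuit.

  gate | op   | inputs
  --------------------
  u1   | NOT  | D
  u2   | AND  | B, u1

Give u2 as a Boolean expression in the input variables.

B AND NOT D

u1 = NOT D
u2 = B AND u1 = B AND NOT D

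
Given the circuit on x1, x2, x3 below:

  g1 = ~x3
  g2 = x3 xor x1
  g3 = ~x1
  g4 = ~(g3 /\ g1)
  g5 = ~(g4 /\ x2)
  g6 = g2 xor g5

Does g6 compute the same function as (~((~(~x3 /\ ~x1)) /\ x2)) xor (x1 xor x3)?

g1 = ~x3
g2 = x3 xor x1
g3 = ~x1
g4 = ~(g3 /\ g1) = ~(~x1 /\ ~x3)
g5 = ~(g4 /\ x2) = ~((~(~x1 /\ ~x3)) /\ x2)
g6 = g2 xor g5 = (x3 xor x1) xor (~((~(~x1 /\ ~x3)) /\ x2))
At x1=0, x2=0, x3=1: circuit gives 0, formula gives 0.
At x1=0, x2=0, x3=0: circuit gives 1, formula gives 1.
Agrees on all 8 inputs.

Yes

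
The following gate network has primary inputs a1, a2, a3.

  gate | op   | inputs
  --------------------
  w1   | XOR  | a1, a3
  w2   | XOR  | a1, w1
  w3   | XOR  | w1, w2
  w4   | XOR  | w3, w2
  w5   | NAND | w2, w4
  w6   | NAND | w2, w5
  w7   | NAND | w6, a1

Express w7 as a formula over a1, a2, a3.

w1 = a1 XOR a3
w2 = a1 XOR w1 = a1 XOR (a1 XOR a3)
w3 = w1 XOR w2 = (a1 XOR a3) XOR (a1 XOR (a1 XOR a3))
w4 = w3 XOR w2 = ((a1 XOR a3) XOR (a1 XOR (a1 XOR a3))) XOR (a1 XOR (a1 XOR a3))
w5 = w2 NAND w4 = (a1 XOR (a1 XOR a3)) NAND (((a1 XOR a3) XOR (a1 XOR (a1 XOR a3))) XOR (a1 XOR (a1 XOR a3)))
w6 = w2 NAND w5 = (a1 XOR (a1 XOR a3)) NAND ((a1 XOR (a1 XOR a3)) NAND (((a1 XOR a3) XOR (a1 XOR (a1 XOR a3))) XOR (a1 XOR (a1 XOR a3))))
w7 = w6 NAND a1 = ((a1 XOR (a1 XOR a3)) NAND ((a1 XOR (a1 XOR a3)) NAND (((a1 XOR a3) XOR (a1 XOR (a1 XOR a3))) XOR (a1 XOR (a1 XOR a3))))) NAND a1

((a1 XOR (a1 XOR a3)) NAND ((a1 XOR (a1 XOR a3)) NAND (((a1 XOR a3) XOR (a1 XOR (a1 XOR a3))) XOR (a1 XOR (a1 XOR a3))))) NAND a1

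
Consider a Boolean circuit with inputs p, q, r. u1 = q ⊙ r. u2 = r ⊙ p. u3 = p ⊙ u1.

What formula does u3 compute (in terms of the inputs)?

u1 = q ⊙ r
u3 = p ⊙ u1 = p ⊙ (q ⊙ r)

p ⊙ (q ⊙ r)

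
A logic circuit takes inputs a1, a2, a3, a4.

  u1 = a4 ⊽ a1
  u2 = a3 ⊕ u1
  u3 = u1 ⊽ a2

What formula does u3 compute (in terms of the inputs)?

u1 = a4 ⊽ a1
u3 = u1 ⊽ a2 = (a4 ⊽ a1) ⊽ a2

(a4 ⊽ a1) ⊽ a2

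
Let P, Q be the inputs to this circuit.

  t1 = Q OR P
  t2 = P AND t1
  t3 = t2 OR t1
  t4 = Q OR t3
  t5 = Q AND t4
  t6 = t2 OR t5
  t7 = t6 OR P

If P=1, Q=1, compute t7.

t1 = 1 OR 1 = 1
t2 = 1 AND 1 = 1
t3 = 1 OR 1 = 1
t4 = 1 OR 1 = 1
t5 = 1 AND 1 = 1
t6 = 1 OR 1 = 1
t7 = 1 OR 1 = 1

1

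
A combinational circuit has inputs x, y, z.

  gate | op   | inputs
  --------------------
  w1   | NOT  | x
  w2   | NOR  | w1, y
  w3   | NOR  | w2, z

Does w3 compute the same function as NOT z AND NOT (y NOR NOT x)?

Yes

w1 = NOT x
w2 = w1 NOR y = NOT x NOR y
w3 = w2 NOR z = (NOT x NOR y) NOR z
At x=0, y=0, z=1: circuit gives 0, formula gives 0.
At x=0, y=0, z=0: circuit gives 1, formula gives 1.
Agrees on all 8 inputs.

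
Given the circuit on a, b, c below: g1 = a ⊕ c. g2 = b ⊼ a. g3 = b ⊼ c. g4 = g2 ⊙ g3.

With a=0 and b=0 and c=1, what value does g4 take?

1

g2 = 0 ⊼ 0 = 1
g3 = 0 ⊼ 1 = 1
g4 = 1 ⊙ 1 = 1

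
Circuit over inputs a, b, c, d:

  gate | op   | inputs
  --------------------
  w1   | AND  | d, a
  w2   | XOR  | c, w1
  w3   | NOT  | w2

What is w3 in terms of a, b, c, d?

NOT (c XOR (d AND a))

w1 = d AND a
w2 = c XOR w1 = c XOR (d AND a)
w3 = NOT w2 = NOT (c XOR (d AND a))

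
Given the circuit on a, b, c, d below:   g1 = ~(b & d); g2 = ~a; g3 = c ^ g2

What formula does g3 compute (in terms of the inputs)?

c ^ ~a

g2 = ~a
g3 = c ^ g2 = c ^ ~a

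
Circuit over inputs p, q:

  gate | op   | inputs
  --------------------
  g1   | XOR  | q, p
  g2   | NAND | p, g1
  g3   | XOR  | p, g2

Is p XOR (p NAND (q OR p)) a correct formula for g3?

g1 = q XOR p
g2 = p NAND g1 = p NAND (q XOR p)
g3 = p XOR g2 = p XOR (p NAND (q XOR p))
At p=1, q=1: circuit gives 0, formula gives 1.

No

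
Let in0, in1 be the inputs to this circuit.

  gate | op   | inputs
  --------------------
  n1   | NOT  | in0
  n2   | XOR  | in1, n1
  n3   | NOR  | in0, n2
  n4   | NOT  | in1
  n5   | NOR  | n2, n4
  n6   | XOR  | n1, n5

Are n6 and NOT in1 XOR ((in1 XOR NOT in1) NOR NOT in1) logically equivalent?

No

n1 = NOT in0
n2 = in1 XOR n1 = in1 XOR NOT in0
n4 = NOT in1
n5 = n2 NOR n4 = (in1 XOR NOT in0) NOR NOT in1
n6 = n1 XOR n5 = NOT in0 XOR ((in1 XOR NOT in0) NOR NOT in1)
At in0=1, in1=0: circuit gives 0, formula gives 1.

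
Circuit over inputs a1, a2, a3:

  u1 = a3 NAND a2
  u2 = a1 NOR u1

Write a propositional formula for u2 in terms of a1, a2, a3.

a1 NOR (a3 NAND a2)

u1 = a3 NAND a2
u2 = a1 NOR u1 = a1 NOR (a3 NAND a2)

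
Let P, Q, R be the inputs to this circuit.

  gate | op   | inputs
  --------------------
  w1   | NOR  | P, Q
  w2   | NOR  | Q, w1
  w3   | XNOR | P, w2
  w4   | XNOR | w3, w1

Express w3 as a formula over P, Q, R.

w1 = P NOR Q
w2 = Q NOR w1 = Q NOR (P NOR Q)
w3 = P XNOR w2 = P XNOR (Q NOR (P NOR Q))

P XNOR (Q NOR (P NOR Q))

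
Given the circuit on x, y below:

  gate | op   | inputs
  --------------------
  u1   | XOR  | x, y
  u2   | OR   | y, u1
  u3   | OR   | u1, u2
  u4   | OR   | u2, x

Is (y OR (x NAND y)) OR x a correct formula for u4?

No

u1 = x XOR y
u2 = y OR u1 = y OR (x XOR y)
u4 = u2 OR x = (y OR (x XOR y)) OR x
At x=0, y=0: circuit gives 0, formula gives 1.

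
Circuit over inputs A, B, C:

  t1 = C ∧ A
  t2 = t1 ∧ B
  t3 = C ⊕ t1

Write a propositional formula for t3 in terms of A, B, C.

t1 = C ∧ A
t3 = C ⊕ t1 = C ⊕ (C ∧ A)

C ⊕ (C ∧ A)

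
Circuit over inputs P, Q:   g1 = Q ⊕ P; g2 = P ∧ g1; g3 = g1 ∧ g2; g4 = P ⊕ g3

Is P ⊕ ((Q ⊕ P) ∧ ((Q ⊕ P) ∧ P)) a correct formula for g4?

Yes

g1 = Q ⊕ P
g2 = P ∧ g1 = P ∧ (Q ⊕ P)
g3 = g1 ∧ g2 = (Q ⊕ P) ∧ (P ∧ (Q ⊕ P))
g4 = P ⊕ g3 = P ⊕ ((Q ⊕ P) ∧ (P ∧ (Q ⊕ P)))
At P=0, Q=0: circuit gives 0, formula gives 0.
At P=1, Q=1: circuit gives 1, formula gives 1.
Agrees on all 4 inputs.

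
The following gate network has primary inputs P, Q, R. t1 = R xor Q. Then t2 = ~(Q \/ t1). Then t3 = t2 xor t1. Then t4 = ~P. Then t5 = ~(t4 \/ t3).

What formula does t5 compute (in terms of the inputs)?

t1 = R xor Q
t2 = ~(Q \/ t1) = ~(Q \/ (R xor Q))
t3 = t2 xor t1 = (~(Q \/ (R xor Q))) xor (R xor Q)
t4 = ~P
t5 = ~(t4 \/ t3) = ~(~P \/ ((~(Q \/ (R xor Q))) xor (R xor Q)))

~(~P \/ ((~(Q \/ (R xor Q))) xor (R xor Q)))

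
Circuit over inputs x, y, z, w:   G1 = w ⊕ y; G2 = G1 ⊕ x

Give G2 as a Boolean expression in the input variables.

(w ⊕ y) ⊕ x

G1 = w ⊕ y
G2 = G1 ⊕ x = (w ⊕ y) ⊕ x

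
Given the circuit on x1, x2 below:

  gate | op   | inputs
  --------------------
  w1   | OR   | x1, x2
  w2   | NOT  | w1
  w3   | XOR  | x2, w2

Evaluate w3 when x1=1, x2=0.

0

w1 = 1 OR 0 = 1
w2 = NOT 1 = 0
w3 = 0 XOR 0 = 0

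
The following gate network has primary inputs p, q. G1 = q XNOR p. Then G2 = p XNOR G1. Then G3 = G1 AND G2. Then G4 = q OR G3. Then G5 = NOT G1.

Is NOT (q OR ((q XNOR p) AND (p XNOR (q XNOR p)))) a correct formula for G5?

No

G1 = q XNOR p
G5 = NOT G1 = NOT (q XNOR p)
At p=0, q=0: circuit gives 0, formula gives 1.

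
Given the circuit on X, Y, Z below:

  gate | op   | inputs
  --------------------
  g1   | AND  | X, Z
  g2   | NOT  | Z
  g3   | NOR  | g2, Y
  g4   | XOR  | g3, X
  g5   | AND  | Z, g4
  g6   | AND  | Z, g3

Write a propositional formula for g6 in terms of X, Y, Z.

g2 = NOT Z
g3 = g2 NOR Y = NOT Z NOR Y
g6 = Z AND g3 = Z AND (NOT Z NOR Y)

Z AND (NOT Z NOR Y)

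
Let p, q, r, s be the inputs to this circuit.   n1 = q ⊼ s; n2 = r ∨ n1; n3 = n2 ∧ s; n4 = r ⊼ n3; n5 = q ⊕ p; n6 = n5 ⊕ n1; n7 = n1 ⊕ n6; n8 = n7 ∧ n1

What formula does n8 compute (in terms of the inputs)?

n1 = q ⊼ s
n5 = q ⊕ p
n6 = n5 ⊕ n1 = (q ⊕ p) ⊕ (q ⊼ s)
n7 = n1 ⊕ n6 = (q ⊼ s) ⊕ ((q ⊕ p) ⊕ (q ⊼ s))
n8 = n7 ∧ n1 = ((q ⊼ s) ⊕ ((q ⊕ p) ⊕ (q ⊼ s))) ∧ (q ⊼ s)

((q ⊼ s) ⊕ ((q ⊕ p) ⊕ (q ⊼ s))) ∧ (q ⊼ s)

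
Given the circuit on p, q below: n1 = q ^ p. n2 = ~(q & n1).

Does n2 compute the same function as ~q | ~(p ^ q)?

n1 = q ^ p
n2 = ~(q & n1) = ~(q & (q ^ p))
At p=0, q=1: circuit gives 0, formula gives 0.
At p=0, q=0: circuit gives 1, formula gives 1.
Agrees on all 4 inputs.

Yes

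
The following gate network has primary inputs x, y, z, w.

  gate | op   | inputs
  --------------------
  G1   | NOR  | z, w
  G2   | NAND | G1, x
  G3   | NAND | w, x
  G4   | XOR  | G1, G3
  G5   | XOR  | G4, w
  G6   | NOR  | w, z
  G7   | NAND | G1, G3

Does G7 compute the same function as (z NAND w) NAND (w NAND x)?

G1 = z NOR w
G3 = w NAND x
G7 = G1 NAND G3 = (z NOR w) NAND (w NAND x)
At x=0, y=0, z=0, w=1: circuit gives 1, formula gives 0.

No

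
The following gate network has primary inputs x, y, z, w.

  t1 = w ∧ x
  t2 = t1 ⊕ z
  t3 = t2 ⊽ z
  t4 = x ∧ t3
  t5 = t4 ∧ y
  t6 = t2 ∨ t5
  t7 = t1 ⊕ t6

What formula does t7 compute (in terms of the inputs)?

t1 = w ∧ x
t2 = t1 ⊕ z = (w ∧ x) ⊕ z
t3 = t2 ⊽ z = ((w ∧ x) ⊕ z) ⊽ z
t4 = x ∧ t3 = x ∧ (((w ∧ x) ⊕ z) ⊽ z)
t5 = t4 ∧ y = (x ∧ (((w ∧ x) ⊕ z) ⊽ z)) ∧ y
t6 = t2 ∨ t5 = ((w ∧ x) ⊕ z) ∨ ((x ∧ (((w ∧ x) ⊕ z) ⊽ z)) ∧ y)
t7 = t1 ⊕ t6 = (w ∧ x) ⊕ (((w ∧ x) ⊕ z) ∨ ((x ∧ (((w ∧ x) ⊕ z) ⊽ z)) ∧ y))

(w ∧ x) ⊕ (((w ∧ x) ⊕ z) ∨ ((x ∧ (((w ∧ x) ⊕ z) ⊽ z)) ∧ y))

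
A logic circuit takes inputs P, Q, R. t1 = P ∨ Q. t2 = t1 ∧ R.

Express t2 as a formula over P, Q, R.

(P ∨ Q) ∧ R

t1 = P ∨ Q
t2 = t1 ∧ R = (P ∨ Q) ∧ R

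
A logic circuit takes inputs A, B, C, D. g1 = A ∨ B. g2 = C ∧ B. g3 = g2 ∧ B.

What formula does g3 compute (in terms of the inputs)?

(C ∧ B) ∧ B

g2 = C ∧ B
g3 = g2 ∧ B = (C ∧ B) ∧ B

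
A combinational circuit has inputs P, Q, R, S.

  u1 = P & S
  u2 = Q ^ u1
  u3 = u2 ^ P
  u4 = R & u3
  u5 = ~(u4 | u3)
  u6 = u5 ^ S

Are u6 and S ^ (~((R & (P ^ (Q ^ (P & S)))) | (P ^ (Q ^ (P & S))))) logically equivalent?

Yes

u1 = P & S
u2 = Q ^ u1 = Q ^ (P & S)
u3 = u2 ^ P = (Q ^ (P & S)) ^ P
u4 = R & u3 = R & ((Q ^ (P & S)) ^ P)
u5 = ~(u4 | u3) = ~((R & ((Q ^ (P & S)) ^ P)) | ((Q ^ (P & S)) ^ P))
u6 = u5 ^ S = (~((R & ((Q ^ (P & S)) ^ P)) | ((Q ^ (P & S)) ^ P))) ^ S
At P=0, Q=0, R=0, S=1: circuit gives 0, formula gives 0.
At P=0, Q=0, R=0, S=0: circuit gives 1, formula gives 1.
Agrees on all 16 inputs.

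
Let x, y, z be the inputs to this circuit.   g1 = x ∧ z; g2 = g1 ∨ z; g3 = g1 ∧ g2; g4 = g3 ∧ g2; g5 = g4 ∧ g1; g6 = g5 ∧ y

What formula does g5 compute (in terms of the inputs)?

g1 = x ∧ z
g2 = g1 ∨ z = (x ∧ z) ∨ z
g3 = g1 ∧ g2 = (x ∧ z) ∧ ((x ∧ z) ∨ z)
g4 = g3 ∧ g2 = ((x ∧ z) ∧ ((x ∧ z) ∨ z)) ∧ ((x ∧ z) ∨ z)
g5 = g4 ∧ g1 = (((x ∧ z) ∧ ((x ∧ z) ∨ z)) ∧ ((x ∧ z) ∨ z)) ∧ (x ∧ z)

(((x ∧ z) ∧ ((x ∧ z) ∨ z)) ∧ ((x ∧ z) ∨ z)) ∧ (x ∧ z)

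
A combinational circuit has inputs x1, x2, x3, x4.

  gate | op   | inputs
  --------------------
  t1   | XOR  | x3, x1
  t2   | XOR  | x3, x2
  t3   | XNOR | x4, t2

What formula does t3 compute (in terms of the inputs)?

t2 = x3 XOR x2
t3 = x4 XNOR t2 = x4 XNOR (x3 XOR x2)

x4 XNOR (x3 XOR x2)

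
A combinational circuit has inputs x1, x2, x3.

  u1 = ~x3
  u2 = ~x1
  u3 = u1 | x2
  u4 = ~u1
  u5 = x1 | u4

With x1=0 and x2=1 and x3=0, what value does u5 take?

0

u1 = ~0 = 1
u4 = ~1 = 0
u5 = 0 | 0 = 0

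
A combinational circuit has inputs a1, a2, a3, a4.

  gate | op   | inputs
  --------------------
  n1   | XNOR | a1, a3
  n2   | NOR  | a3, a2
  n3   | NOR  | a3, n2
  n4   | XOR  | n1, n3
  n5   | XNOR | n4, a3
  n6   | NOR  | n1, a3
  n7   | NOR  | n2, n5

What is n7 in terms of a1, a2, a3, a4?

(a3 NOR a2) NOR (((a1 XNOR a3) XOR (a3 NOR (a3 NOR a2))) XNOR a3)

n1 = a1 XNOR a3
n2 = a3 NOR a2
n3 = a3 NOR n2 = a3 NOR (a3 NOR a2)
n4 = n1 XOR n3 = (a1 XNOR a3) XOR (a3 NOR (a3 NOR a2))
n5 = n4 XNOR a3 = ((a1 XNOR a3) XOR (a3 NOR (a3 NOR a2))) XNOR a3
n7 = n2 NOR n5 = (a3 NOR a2) NOR (((a1 XNOR a3) XOR (a3 NOR (a3 NOR a2))) XNOR a3)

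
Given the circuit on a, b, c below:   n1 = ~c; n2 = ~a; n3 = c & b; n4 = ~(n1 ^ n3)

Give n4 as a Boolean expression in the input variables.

n1 = ~c
n3 = c & b
n4 = ~(n1 ^ n3) = ~(~c ^ (c & b))

~(~c ^ (c & b))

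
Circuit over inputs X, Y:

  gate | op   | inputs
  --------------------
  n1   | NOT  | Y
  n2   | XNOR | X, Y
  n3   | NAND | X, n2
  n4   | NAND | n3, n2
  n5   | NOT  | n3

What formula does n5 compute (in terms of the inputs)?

n2 = X XNOR Y
n3 = X NAND n2 = X NAND (X XNOR Y)
n5 = NOT n3 = NOT (X NAND (X XNOR Y))

NOT (X NAND (X XNOR Y))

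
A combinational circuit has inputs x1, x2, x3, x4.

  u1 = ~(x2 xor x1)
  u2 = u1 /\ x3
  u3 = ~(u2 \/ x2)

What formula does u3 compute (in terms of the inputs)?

~(((~(x2 xor x1)) /\ x3) \/ x2)

u1 = ~(x2 xor x1)
u2 = u1 /\ x3 = (~(x2 xor x1)) /\ x3
u3 = ~(u2 \/ x2) = ~(((~(x2 xor x1)) /\ x3) \/ x2)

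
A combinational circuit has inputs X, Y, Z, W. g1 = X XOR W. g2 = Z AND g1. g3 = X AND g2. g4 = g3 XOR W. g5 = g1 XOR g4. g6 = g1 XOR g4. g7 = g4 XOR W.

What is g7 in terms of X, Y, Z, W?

((X AND (Z AND (X XOR W))) XOR W) XOR W

g1 = X XOR W
g2 = Z AND g1 = Z AND (X XOR W)
g3 = X AND g2 = X AND (Z AND (X XOR W))
g4 = g3 XOR W = (X AND (Z AND (X XOR W))) XOR W
g7 = g4 XOR W = ((X AND (Z AND (X XOR W))) XOR W) XOR W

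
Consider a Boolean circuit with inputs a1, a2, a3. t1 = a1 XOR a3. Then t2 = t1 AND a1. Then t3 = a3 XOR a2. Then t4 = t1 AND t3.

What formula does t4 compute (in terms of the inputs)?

(a1 XOR a3) AND (a3 XOR a2)

t1 = a1 XOR a3
t3 = a3 XOR a2
t4 = t1 AND t3 = (a1 XOR a3) AND (a3 XOR a2)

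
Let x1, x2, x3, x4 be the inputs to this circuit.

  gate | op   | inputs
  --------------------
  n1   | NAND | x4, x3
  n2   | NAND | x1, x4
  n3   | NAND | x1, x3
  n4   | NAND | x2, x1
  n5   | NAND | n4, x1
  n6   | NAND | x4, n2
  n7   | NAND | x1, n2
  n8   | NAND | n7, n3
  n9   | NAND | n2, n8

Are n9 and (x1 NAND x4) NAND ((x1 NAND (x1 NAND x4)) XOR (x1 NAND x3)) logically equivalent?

n2 = x1 NAND x4
n3 = x1 NAND x3
n7 = x1 NAND n2 = x1 NAND (x1 NAND x4)
n8 = n7 NAND n3 = (x1 NAND (x1 NAND x4)) NAND (x1 NAND x3)
n9 = n2 NAND n8 = (x1 NAND x4) NAND ((x1 NAND (x1 NAND x4)) NAND (x1 NAND x3))
At x1=1, x2=0, x3=1, x4=0: circuit gives 0, formula gives 1.

No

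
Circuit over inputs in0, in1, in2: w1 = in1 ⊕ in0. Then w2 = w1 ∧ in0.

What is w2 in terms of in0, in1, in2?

w1 = in1 ⊕ in0
w2 = w1 ∧ in0 = (in1 ⊕ in0) ∧ in0

(in1 ⊕ in0) ∧ in0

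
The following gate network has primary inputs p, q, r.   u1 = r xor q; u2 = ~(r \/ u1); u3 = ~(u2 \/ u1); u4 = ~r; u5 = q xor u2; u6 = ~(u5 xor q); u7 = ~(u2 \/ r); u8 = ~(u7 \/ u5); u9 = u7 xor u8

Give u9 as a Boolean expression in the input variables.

(~((~(r \/ (r xor q))) \/ r)) xor (~((~((~(r \/ (r xor q))) \/ r)) \/ (q xor (~(r \/ (r xor q))))))

u1 = r xor q
u2 = ~(r \/ u1) = ~(r \/ (r xor q))
u5 = q xor u2 = q xor (~(r \/ (r xor q)))
u7 = ~(u2 \/ r) = ~((~(r \/ (r xor q))) \/ r)
u8 = ~(u7 \/ u5) = ~((~((~(r \/ (r xor q))) \/ r)) \/ (q xor (~(r \/ (r xor q)))))
u9 = u7 xor u8 = (~((~(r \/ (r xor q))) \/ r)) xor (~((~((~(r \/ (r xor q))) \/ r)) \/ (q xor (~(r \/ (r xor q))))))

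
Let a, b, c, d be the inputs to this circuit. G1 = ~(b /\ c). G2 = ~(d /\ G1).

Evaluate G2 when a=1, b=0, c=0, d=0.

1

G1 = ~(0 /\ 0) = 1
G2 = ~(0 /\ 1) = 1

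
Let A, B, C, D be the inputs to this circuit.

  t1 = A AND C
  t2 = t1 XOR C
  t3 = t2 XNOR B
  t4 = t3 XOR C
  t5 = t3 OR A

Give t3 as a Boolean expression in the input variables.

t1 = A AND C
t2 = t1 XOR C = (A AND C) XOR C
t3 = t2 XNOR B = ((A AND C) XOR C) XNOR B

((A AND C) XOR C) XNOR B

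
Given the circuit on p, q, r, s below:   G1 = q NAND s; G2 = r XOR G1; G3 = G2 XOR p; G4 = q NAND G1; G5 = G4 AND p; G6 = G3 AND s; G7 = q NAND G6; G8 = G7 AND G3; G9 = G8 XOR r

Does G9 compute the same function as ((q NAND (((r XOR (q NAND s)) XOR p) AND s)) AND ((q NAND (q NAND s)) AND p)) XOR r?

No

G1 = q NAND s
G2 = r XOR G1 = r XOR (q NAND s)
G3 = G2 XOR p = (r XOR (q NAND s)) XOR p
G6 = G3 AND s = ((r XOR (q NAND s)) XOR p) AND s
G7 = q NAND G6 = q NAND (((r XOR (q NAND s)) XOR p) AND s)
G8 = G7 AND G3 = (q NAND (((r XOR (q NAND s)) XOR p) AND s)) AND ((r XOR (q NAND s)) XOR p)
G9 = G8 XOR r = ((q NAND (((r XOR (q NAND s)) XOR p) AND s)) AND ((r XOR (q NAND s)) XOR p)) XOR r
At p=0, q=0, r=0, s=0: circuit gives 1, formula gives 0.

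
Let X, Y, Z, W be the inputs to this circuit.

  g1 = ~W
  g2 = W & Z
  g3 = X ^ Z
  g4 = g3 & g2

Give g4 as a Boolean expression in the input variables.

(X ^ Z) & (W & Z)

g2 = W & Z
g3 = X ^ Z
g4 = g3 & g2 = (X ^ Z) & (W & Z)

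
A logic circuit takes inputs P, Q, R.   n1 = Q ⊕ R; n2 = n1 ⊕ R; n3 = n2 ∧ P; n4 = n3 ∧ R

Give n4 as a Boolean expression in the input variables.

(((Q ⊕ R) ⊕ R) ∧ P) ∧ R

n1 = Q ⊕ R
n2 = n1 ⊕ R = (Q ⊕ R) ⊕ R
n3 = n2 ∧ P = ((Q ⊕ R) ⊕ R) ∧ P
n4 = n3 ∧ R = (((Q ⊕ R) ⊕ R) ∧ P) ∧ R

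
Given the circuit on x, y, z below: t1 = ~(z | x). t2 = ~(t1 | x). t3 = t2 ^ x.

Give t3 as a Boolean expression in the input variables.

t1 = ~(z | x)
t2 = ~(t1 | x) = ~((~(z | x)) | x)
t3 = t2 ^ x = (~((~(z | x)) | x)) ^ x

(~((~(z | x)) | x)) ^ x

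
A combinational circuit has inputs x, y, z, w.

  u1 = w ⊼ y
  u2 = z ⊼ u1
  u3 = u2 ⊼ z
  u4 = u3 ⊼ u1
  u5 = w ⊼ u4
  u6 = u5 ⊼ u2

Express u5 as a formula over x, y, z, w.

u1 = w ⊼ y
u2 = z ⊼ u1 = z ⊼ (w ⊼ y)
u3 = u2 ⊼ z = (z ⊼ (w ⊼ y)) ⊼ z
u4 = u3 ⊼ u1 = ((z ⊼ (w ⊼ y)) ⊼ z) ⊼ (w ⊼ y)
u5 = w ⊼ u4 = w ⊼ (((z ⊼ (w ⊼ y)) ⊼ z) ⊼ (w ⊼ y))

w ⊼ (((z ⊼ (w ⊼ y)) ⊼ z) ⊼ (w ⊼ y))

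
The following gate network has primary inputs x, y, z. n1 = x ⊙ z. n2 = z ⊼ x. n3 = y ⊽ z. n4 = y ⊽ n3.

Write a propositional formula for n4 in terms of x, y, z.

y ⊽ (y ⊽ z)

n3 = y ⊽ z
n4 = y ⊽ n3 = y ⊽ (y ⊽ z)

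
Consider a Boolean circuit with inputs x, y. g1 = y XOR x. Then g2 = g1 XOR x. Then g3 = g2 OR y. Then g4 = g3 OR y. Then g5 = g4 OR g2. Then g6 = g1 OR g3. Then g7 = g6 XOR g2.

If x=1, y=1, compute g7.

0

g1 = 1 XOR 1 = 0
g2 = 0 XOR 1 = 1
g3 = 1 OR 1 = 1
g6 = 0 OR 1 = 1
g7 = 1 XOR 1 = 0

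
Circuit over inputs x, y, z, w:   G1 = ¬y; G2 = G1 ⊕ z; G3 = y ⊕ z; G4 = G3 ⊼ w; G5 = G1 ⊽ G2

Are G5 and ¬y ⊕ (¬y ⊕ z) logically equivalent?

G1 = ¬y
G2 = G1 ⊕ z = ¬y ⊕ z
G5 = G1 ⊽ G2 = ¬y ⊽ (¬y ⊕ z)
At x=0, y=0, z=1, w=0: circuit gives 0, formula gives 1.

No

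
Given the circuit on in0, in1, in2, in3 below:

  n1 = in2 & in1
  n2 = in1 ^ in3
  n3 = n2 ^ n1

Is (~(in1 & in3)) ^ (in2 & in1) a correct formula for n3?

No

n1 = in2 & in1
n2 = in1 ^ in3
n3 = n2 ^ n1 = (in1 ^ in3) ^ (in2 & in1)
At in0=0, in1=0, in2=0, in3=0: circuit gives 0, formula gives 1.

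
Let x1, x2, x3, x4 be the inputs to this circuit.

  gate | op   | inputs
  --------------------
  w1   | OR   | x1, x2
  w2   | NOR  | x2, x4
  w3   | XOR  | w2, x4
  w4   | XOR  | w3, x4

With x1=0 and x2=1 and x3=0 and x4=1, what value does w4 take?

0

w2 = 1 NOR 1 = 0
w3 = 0 XOR 1 = 1
w4 = 1 XOR 1 = 0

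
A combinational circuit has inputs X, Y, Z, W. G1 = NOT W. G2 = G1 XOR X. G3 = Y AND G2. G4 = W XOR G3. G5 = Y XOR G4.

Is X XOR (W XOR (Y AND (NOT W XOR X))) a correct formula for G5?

G1 = NOT W
G2 = G1 XOR X = NOT W XOR X
G3 = Y AND G2 = Y AND (NOT W XOR X)
G4 = W XOR G3 = W XOR (Y AND (NOT W XOR X))
G5 = Y XOR G4 = Y XOR (W XOR (Y AND (NOT W XOR X)))
At X=0, Y=1, Z=0, W=0: circuit gives 0, formula gives 1.

No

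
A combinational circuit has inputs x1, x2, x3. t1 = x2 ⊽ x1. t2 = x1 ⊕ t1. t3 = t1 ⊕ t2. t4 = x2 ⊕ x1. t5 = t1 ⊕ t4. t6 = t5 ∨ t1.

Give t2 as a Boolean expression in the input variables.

x1 ⊕ (x2 ⊽ x1)

t1 = x2 ⊽ x1
t2 = x1 ⊕ t1 = x1 ⊕ (x2 ⊽ x1)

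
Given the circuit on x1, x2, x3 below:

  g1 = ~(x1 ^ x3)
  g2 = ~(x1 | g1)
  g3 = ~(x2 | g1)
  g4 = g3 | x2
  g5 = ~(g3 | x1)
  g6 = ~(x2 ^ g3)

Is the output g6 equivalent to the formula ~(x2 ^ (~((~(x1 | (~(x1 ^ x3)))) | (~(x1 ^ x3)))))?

g1 = ~(x1 ^ x3)
g3 = ~(x2 | g1) = ~(x2 | (~(x1 ^ x3)))
g6 = ~(x2 ^ g3) = ~(x2 ^ (~(x2 | (~(x1 ^ x3)))))
At x1=0, x2=0, x3=1: circuit gives 0, formula gives 1.

No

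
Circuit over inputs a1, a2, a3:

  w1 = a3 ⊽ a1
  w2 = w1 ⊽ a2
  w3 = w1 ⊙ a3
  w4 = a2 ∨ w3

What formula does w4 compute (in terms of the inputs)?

a2 ∨ ((a3 ⊽ a1) ⊙ a3)

w1 = a3 ⊽ a1
w3 = w1 ⊙ a3 = (a3 ⊽ a1) ⊙ a3
w4 = a2 ∨ w3 = a2 ∨ ((a3 ⊽ a1) ⊙ a3)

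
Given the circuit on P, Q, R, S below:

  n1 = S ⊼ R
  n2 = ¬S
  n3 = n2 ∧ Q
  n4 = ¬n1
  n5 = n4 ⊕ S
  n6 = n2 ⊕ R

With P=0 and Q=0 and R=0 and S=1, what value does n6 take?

0

n2 = ¬1 = 0
n6 = 0 ⊕ 0 = 0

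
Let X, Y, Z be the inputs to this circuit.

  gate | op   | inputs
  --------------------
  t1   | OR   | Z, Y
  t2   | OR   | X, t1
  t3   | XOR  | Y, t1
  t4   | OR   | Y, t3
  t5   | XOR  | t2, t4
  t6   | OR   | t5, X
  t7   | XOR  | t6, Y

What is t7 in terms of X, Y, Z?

(((X OR (Z OR Y)) XOR (Y OR (Y XOR (Z OR Y)))) OR X) XOR Y

t1 = Z OR Y
t2 = X OR t1 = X OR (Z OR Y)
t3 = Y XOR t1 = Y XOR (Z OR Y)
t4 = Y OR t3 = Y OR (Y XOR (Z OR Y))
t5 = t2 XOR t4 = (X OR (Z OR Y)) XOR (Y OR (Y XOR (Z OR Y)))
t6 = t5 OR X = ((X OR (Z OR Y)) XOR (Y OR (Y XOR (Z OR Y)))) OR X
t7 = t6 XOR Y = (((X OR (Z OR Y)) XOR (Y OR (Y XOR (Z OR Y)))) OR X) XOR Y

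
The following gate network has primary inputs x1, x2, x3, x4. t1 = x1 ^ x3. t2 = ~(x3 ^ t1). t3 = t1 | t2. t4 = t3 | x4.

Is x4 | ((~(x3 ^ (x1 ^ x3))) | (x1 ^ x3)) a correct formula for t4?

t1 = x1 ^ x3
t2 = ~(x3 ^ t1) = ~(x3 ^ (x1 ^ x3))
t3 = t1 | t2 = (x1 ^ x3) | (~(x3 ^ (x1 ^ x3)))
t4 = t3 | x4 = ((x1 ^ x3) | (~(x3 ^ (x1 ^ x3)))) | x4
At x1=1, x2=0, x3=1, x4=0: circuit gives 0, formula gives 0.
At x1=0, x2=0, x3=0, x4=0: circuit gives 1, formula gives 1.
Agrees on all 16 inputs.

Yes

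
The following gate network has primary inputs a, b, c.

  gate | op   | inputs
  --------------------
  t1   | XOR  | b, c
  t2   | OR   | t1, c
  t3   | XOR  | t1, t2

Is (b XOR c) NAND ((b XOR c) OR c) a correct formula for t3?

No

t1 = b XOR c
t2 = t1 OR c = (b XOR c) OR c
t3 = t1 XOR t2 = (b XOR c) XOR ((b XOR c) OR c)
At a=0, b=0, c=0: circuit gives 0, formula gives 1.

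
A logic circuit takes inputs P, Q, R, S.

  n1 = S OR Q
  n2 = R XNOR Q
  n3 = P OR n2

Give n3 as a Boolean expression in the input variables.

n2 = R XNOR Q
n3 = P OR n2 = P OR (R XNOR Q)

P OR (R XNOR Q)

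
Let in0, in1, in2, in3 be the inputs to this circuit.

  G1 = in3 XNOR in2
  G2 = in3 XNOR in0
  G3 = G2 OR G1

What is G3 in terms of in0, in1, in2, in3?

(in3 XNOR in0) OR (in3 XNOR in2)

G1 = in3 XNOR in2
G2 = in3 XNOR in0
G3 = G2 OR G1 = (in3 XNOR in0) OR (in3 XNOR in2)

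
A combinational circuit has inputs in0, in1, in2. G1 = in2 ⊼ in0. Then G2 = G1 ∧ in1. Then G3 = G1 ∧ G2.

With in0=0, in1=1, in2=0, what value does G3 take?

G1 = 0 ⊼ 0 = 1
G2 = 1 ∧ 1 = 1
G3 = 1 ∧ 1 = 1

1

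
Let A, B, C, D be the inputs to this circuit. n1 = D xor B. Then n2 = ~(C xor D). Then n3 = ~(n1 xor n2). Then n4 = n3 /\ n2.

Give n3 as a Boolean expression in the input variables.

~((D xor B) xor (~(C xor D)))

n1 = D xor B
n2 = ~(C xor D)
n3 = ~(n1 xor n2) = ~((D xor B) xor (~(C xor D)))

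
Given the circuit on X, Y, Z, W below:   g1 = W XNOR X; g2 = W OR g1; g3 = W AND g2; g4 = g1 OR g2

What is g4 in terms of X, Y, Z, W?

(W XNOR X) OR (W OR (W XNOR X))

g1 = W XNOR X
g2 = W OR g1 = W OR (W XNOR X)
g4 = g1 OR g2 = (W XNOR X) OR (W OR (W XNOR X))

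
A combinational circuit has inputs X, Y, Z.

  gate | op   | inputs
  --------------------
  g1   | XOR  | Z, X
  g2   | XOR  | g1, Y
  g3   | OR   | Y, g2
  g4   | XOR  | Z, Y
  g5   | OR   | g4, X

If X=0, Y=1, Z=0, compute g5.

1

g4 = 0 XOR 1 = 1
g5 = 1 OR 0 = 1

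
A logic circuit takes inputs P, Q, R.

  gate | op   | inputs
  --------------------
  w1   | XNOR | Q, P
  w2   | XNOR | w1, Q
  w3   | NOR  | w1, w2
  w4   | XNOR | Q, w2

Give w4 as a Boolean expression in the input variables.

Q XNOR ((Q XNOR P) XNOR Q)

w1 = Q XNOR P
w2 = w1 XNOR Q = (Q XNOR P) XNOR Q
w4 = Q XNOR w2 = Q XNOR ((Q XNOR P) XNOR Q)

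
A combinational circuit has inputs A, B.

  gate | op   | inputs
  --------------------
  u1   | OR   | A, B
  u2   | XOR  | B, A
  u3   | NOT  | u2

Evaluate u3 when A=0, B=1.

u2 = 1 XOR 0 = 1
u3 = NOT 1 = 0

0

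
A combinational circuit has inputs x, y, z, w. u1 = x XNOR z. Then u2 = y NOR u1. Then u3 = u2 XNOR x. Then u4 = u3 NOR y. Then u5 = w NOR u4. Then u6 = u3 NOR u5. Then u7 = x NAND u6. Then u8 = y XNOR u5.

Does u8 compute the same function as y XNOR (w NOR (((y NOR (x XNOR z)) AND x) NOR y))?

No

u1 = x XNOR z
u2 = y NOR u1 = y NOR (x XNOR z)
u3 = u2 XNOR x = (y NOR (x XNOR z)) XNOR x
u4 = u3 NOR y = ((y NOR (x XNOR z)) XNOR x) NOR y
u5 = w NOR u4 = w NOR (((y NOR (x XNOR z)) XNOR x) NOR y)
u8 = y XNOR u5 = y XNOR (w NOR (((y NOR (x XNOR z)) XNOR x) NOR y))
At x=0, y=0, z=0, w=0: circuit gives 0, formula gives 1.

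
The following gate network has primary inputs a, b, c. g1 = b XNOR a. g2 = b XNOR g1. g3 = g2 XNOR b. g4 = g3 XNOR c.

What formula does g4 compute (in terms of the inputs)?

((b XNOR (b XNOR a)) XNOR b) XNOR c

g1 = b XNOR a
g2 = b XNOR g1 = b XNOR (b XNOR a)
g3 = g2 XNOR b = (b XNOR (b XNOR a)) XNOR b
g4 = g3 XNOR c = ((b XNOR (b XNOR a)) XNOR b) XNOR c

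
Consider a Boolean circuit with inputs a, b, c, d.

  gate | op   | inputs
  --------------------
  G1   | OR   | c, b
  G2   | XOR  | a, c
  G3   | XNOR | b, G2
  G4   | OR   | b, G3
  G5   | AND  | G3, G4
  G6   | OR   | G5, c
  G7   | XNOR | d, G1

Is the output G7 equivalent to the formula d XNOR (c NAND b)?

No

G1 = c OR b
G7 = d XNOR G1 = d XNOR (c OR b)
At a=0, b=0, c=0, d=0: circuit gives 1, formula gives 0.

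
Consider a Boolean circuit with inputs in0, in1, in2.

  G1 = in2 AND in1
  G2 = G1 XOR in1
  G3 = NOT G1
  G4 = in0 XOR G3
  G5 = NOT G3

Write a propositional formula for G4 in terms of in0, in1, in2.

G1 = in2 AND in1
G3 = NOT G1 = NOT (in2 AND in1)
G4 = in0 XOR G3 = in0 XOR NOT (in2 AND in1)

in0 XOR NOT (in2 AND in1)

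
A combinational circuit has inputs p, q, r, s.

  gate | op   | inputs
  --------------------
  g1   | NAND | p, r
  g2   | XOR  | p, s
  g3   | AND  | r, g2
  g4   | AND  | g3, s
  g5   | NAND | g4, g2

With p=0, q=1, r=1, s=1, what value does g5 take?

0

g2 = 0 XOR 1 = 1
g3 = 1 AND 1 = 1
g4 = 1 AND 1 = 1
g5 = 1 NAND 1 = 0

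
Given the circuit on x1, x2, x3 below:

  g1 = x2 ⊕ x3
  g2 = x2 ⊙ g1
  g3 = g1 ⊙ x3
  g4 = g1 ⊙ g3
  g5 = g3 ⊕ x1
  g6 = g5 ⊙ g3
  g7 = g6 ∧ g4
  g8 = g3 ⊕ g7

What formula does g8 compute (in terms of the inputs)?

g1 = x2 ⊕ x3
g3 = g1 ⊙ x3 = (x2 ⊕ x3) ⊙ x3
g4 = g1 ⊙ g3 = (x2 ⊕ x3) ⊙ ((x2 ⊕ x3) ⊙ x3)
g5 = g3 ⊕ x1 = ((x2 ⊕ x3) ⊙ x3) ⊕ x1
g6 = g5 ⊙ g3 = (((x2 ⊕ x3) ⊙ x3) ⊕ x1) ⊙ ((x2 ⊕ x3) ⊙ x3)
g7 = g6 ∧ g4 = ((((x2 ⊕ x3) ⊙ x3) ⊕ x1) ⊙ ((x2 ⊕ x3) ⊙ x3)) ∧ ((x2 ⊕ x3) ⊙ ((x2 ⊕ x3) ⊙ x3))
g8 = g3 ⊕ g7 = ((x2 ⊕ x3) ⊙ x3) ⊕ (((((x2 ⊕ x3) ⊙ x3) ⊕ x1) ⊙ ((x2 ⊕ x3) ⊙ x3)) ∧ ((x2 ⊕ x3) ⊙ ((x2 ⊕ x3) ⊙ x3)))

((x2 ⊕ x3) ⊙ x3) ⊕ (((((x2 ⊕ x3) ⊙ x3) ⊕ x1) ⊙ ((x2 ⊕ x3) ⊙ x3)) ∧ ((x2 ⊕ x3) ⊙ ((x2 ⊕ x3) ⊙ x3)))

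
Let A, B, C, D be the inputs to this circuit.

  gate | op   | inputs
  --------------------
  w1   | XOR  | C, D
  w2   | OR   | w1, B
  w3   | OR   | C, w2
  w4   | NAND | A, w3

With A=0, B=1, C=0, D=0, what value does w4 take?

w1 = 0 XOR 0 = 0
w2 = 0 OR 1 = 1
w3 = 0 OR 1 = 1
w4 = 0 NAND 1 = 1

1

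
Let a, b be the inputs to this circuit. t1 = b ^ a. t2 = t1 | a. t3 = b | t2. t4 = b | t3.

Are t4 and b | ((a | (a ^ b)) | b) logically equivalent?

Yes

t1 = b ^ a
t2 = t1 | a = (b ^ a) | a
t3 = b | t2 = b | ((b ^ a) | a)
t4 = b | t3 = b | (b | ((b ^ a) | a))
At a=0, b=0: circuit gives 0, formula gives 0.
At a=0, b=1: circuit gives 1, formula gives 1.
Agrees on all 4 inputs.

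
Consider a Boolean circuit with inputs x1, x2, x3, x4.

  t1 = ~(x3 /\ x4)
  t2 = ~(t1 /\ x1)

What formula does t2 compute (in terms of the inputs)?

~((~(x3 /\ x4)) /\ x1)

t1 = ~(x3 /\ x4)
t2 = ~(t1 /\ x1) = ~((~(x3 /\ x4)) /\ x1)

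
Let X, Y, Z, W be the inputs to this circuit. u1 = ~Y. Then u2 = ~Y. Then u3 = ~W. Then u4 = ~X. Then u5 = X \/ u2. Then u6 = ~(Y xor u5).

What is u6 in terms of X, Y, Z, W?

u2 = ~Y
u5 = X \/ u2 = X \/ ~Y
u6 = ~(Y xor u5) = ~(Y xor (X \/ ~Y))

~(Y xor (X \/ ~Y))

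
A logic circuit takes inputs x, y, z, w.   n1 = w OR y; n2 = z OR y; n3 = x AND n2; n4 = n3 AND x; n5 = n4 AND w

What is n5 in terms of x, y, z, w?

n2 = z OR y
n3 = x AND n2 = x AND (z OR y)
n4 = n3 AND x = (x AND (z OR y)) AND x
n5 = n4 AND w = ((x AND (z OR y)) AND x) AND w

((x AND (z OR y)) AND x) AND w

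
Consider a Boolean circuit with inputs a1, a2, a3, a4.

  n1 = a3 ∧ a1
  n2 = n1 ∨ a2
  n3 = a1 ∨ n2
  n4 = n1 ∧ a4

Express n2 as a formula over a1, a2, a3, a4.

n1 = a3 ∧ a1
n2 = n1 ∨ a2 = (a3 ∧ a1) ∨ a2

(a3 ∧ a1) ∨ a2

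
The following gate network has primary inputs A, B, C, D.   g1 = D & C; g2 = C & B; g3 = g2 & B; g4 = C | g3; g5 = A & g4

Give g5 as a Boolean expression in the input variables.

g2 = C & B
g3 = g2 & B = (C & B) & B
g4 = C | g3 = C | ((C & B) & B)
g5 = A & g4 = A & (C | ((C & B) & B))

A & (C | ((C & B) & B))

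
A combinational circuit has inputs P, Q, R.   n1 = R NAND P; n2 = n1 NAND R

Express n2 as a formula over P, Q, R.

(R NAND P) NAND R

n1 = R NAND P
n2 = n1 NAND R = (R NAND P) NAND R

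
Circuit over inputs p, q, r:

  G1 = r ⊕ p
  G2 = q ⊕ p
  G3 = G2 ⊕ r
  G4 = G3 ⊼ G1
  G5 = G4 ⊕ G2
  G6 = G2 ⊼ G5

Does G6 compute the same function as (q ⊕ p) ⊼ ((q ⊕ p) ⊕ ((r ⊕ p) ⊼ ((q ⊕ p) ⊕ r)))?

G1 = r ⊕ p
G2 = q ⊕ p
G3 = G2 ⊕ r = (q ⊕ p) ⊕ r
G4 = G3 ⊼ G1 = ((q ⊕ p) ⊕ r) ⊼ (r ⊕ p)
G5 = G4 ⊕ G2 = (((q ⊕ p) ⊕ r) ⊼ (r ⊕ p)) ⊕ (q ⊕ p)
G6 = G2 ⊼ G5 = (q ⊕ p) ⊼ ((((q ⊕ p) ⊕ r) ⊼ (r ⊕ p)) ⊕ (q ⊕ p))
At p=1, q=0, r=0: circuit gives 0, formula gives 0.
At p=0, q=0, r=0: circuit gives 1, formula gives 1.
Agrees on all 8 inputs.

Yes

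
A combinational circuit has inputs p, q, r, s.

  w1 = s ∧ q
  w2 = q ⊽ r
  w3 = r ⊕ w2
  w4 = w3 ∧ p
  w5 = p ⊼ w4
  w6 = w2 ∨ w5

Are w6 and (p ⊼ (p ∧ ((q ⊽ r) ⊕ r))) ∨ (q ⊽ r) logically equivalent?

w2 = q ⊽ r
w3 = r ⊕ w2 = r ⊕ (q ⊽ r)
w4 = w3 ∧ p = (r ⊕ (q ⊽ r)) ∧ p
w5 = p ⊼ w4 = p ⊼ ((r ⊕ (q ⊽ r)) ∧ p)
w6 = w2 ∨ w5 = (q ⊽ r) ∨ (p ⊼ ((r ⊕ (q ⊽ r)) ∧ p))
At p=1, q=0, r=1, s=0: circuit gives 0, formula gives 0.
At p=0, q=0, r=0, s=0: circuit gives 1, formula gives 1.
Agrees on all 16 inputs.

Yes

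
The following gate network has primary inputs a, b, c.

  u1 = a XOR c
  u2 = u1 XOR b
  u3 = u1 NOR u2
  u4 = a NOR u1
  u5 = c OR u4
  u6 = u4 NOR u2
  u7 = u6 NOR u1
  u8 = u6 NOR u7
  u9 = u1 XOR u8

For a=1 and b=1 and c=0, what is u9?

u1 = 1 XOR 0 = 1
u2 = 1 XOR 1 = 0
u4 = 1 NOR 1 = 0
u6 = 0 NOR 0 = 1
u7 = 1 NOR 1 = 0
u8 = 1 NOR 0 = 0
u9 = 1 XOR 0 = 1

1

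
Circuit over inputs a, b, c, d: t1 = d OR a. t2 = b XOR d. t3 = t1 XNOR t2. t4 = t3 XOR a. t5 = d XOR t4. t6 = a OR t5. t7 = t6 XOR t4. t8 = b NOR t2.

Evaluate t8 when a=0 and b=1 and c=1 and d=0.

t2 = 1 XOR 0 = 1
t8 = 1 NOR 1 = 0

0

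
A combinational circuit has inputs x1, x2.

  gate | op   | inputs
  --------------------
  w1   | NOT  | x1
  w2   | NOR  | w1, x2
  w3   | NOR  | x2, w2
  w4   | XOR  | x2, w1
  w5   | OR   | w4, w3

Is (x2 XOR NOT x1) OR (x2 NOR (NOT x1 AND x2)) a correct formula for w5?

w1 = NOT x1
w2 = w1 NOR x2 = NOT x1 NOR x2
w3 = x2 NOR w2 = x2 NOR (NOT x1 NOR x2)
w4 = x2 XOR w1 = x2 XOR NOT x1
w5 = w4 OR w3 = (x2 XOR NOT x1) OR (x2 NOR (NOT x1 NOR x2))
At x1=1, x2=0: circuit gives 0, formula gives 1.

No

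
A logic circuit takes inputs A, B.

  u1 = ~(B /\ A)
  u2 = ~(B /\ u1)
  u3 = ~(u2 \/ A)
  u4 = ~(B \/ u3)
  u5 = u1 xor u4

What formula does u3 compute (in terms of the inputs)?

~((~(B /\ (~(B /\ A)))) \/ A)

u1 = ~(B /\ A)
u2 = ~(B /\ u1) = ~(B /\ (~(B /\ A)))
u3 = ~(u2 \/ A) = ~((~(B /\ (~(B /\ A)))) \/ A)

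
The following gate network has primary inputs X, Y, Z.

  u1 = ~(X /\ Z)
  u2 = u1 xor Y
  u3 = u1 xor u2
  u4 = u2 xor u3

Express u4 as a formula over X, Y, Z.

u1 = ~(X /\ Z)
u2 = u1 xor Y = (~(X /\ Z)) xor Y
u3 = u1 xor u2 = (~(X /\ Z)) xor ((~(X /\ Z)) xor Y)
u4 = u2 xor u3 = ((~(X /\ Z)) xor Y) xor ((~(X /\ Z)) xor ((~(X /\ Z)) xor Y))

((~(X /\ Z)) xor Y) xor ((~(X /\ Z)) xor ((~(X /\ Z)) xor Y))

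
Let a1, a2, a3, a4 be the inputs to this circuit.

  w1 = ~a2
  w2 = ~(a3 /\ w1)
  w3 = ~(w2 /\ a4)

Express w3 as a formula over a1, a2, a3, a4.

w1 = ~a2
w2 = ~(a3 /\ w1) = ~(a3 /\ ~a2)
w3 = ~(w2 /\ a4) = ~((~(a3 /\ ~a2)) /\ a4)

~((~(a3 /\ ~a2)) /\ a4)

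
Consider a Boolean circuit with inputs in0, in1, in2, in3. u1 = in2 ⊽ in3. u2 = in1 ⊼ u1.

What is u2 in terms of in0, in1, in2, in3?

in1 ⊼ (in2 ⊽ in3)

u1 = in2 ⊽ in3
u2 = in1 ⊼ u1 = in1 ⊼ (in2 ⊽ in3)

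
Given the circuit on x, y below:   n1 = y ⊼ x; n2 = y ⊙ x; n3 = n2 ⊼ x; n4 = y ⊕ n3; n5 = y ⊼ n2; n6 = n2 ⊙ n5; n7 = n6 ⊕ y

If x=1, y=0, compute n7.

0

n2 = 0 ⊙ 1 = 0
n5 = 0 ⊼ 0 = 1
n6 = 0 ⊙ 1 = 0
n7 = 0 ⊕ 0 = 0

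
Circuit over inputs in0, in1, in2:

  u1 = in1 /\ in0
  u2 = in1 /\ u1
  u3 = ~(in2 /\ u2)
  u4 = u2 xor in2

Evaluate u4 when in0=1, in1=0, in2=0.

u1 = 0 /\ 1 = 0
u2 = 0 /\ 0 = 0
u4 = 0 xor 0 = 0

0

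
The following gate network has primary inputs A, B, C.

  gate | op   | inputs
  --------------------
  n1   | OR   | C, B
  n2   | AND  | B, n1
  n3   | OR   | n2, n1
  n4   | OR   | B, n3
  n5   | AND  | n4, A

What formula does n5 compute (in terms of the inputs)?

(B OR ((B AND (C OR B)) OR (C OR B))) AND A

n1 = C OR B
n2 = B AND n1 = B AND (C OR B)
n3 = n2 OR n1 = (B AND (C OR B)) OR (C OR B)
n4 = B OR n3 = B OR ((B AND (C OR B)) OR (C OR B))
n5 = n4 AND A = (B OR ((B AND (C OR B)) OR (C OR B))) AND A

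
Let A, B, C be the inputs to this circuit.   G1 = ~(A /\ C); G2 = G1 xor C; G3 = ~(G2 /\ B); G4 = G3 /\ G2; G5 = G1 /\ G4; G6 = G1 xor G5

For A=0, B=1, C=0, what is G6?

G1 = ~(0 /\ 0) = 1
G2 = 1 xor 0 = 1
G3 = ~(1 /\ 1) = 0
G4 = 0 /\ 1 = 0
G5 = 1 /\ 0 = 0
G6 = 1 xor 0 = 1

1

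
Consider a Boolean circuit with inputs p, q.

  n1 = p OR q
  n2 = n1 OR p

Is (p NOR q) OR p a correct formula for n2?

No

n1 = p OR q
n2 = n1 OR p = (p OR q) OR p
At p=0, q=0: circuit gives 0, formula gives 1.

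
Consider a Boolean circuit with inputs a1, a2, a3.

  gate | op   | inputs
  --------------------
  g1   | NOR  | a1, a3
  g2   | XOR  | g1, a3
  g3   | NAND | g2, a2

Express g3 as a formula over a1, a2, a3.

g1 = a1 NOR a3
g2 = g1 XOR a3 = (a1 NOR a3) XOR a3
g3 = g2 NAND a2 = ((a1 NOR a3) XOR a3) NAND a2

((a1 NOR a3) XOR a3) NAND a2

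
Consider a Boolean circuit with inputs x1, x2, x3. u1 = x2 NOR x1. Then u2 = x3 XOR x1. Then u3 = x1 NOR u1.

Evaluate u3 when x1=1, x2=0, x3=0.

0

u1 = 0 NOR 1 = 0
u3 = 1 NOR 0 = 0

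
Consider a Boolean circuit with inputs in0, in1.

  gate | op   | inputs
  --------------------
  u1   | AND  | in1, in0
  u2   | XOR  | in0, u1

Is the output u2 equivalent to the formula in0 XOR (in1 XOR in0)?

u1 = in1 AND in0
u2 = in0 XOR u1 = in0 XOR (in1 AND in0)
At in0=0, in1=1: circuit gives 0, formula gives 1.

No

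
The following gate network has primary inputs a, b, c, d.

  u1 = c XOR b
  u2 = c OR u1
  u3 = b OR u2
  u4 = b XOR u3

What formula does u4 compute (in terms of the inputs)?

u1 = c XOR b
u2 = c OR u1 = c OR (c XOR b)
u3 = b OR u2 = b OR (c OR (c XOR b))
u4 = b XOR u3 = b XOR (b OR (c OR (c XOR b)))

b XOR (b OR (c OR (c XOR b)))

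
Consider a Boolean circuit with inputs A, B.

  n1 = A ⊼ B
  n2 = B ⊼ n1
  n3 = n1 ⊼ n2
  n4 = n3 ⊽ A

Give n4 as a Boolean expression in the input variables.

n1 = A ⊼ B
n2 = B ⊼ n1 = B ⊼ (A ⊼ B)
n3 = n1 ⊼ n2 = (A ⊼ B) ⊼ (B ⊼ (A ⊼ B))
n4 = n3 ⊽ A = ((A ⊼ B) ⊼ (B ⊼ (A ⊼ B))) ⊽ A

((A ⊼ B) ⊼ (B ⊼ (A ⊼ B))) ⊽ A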